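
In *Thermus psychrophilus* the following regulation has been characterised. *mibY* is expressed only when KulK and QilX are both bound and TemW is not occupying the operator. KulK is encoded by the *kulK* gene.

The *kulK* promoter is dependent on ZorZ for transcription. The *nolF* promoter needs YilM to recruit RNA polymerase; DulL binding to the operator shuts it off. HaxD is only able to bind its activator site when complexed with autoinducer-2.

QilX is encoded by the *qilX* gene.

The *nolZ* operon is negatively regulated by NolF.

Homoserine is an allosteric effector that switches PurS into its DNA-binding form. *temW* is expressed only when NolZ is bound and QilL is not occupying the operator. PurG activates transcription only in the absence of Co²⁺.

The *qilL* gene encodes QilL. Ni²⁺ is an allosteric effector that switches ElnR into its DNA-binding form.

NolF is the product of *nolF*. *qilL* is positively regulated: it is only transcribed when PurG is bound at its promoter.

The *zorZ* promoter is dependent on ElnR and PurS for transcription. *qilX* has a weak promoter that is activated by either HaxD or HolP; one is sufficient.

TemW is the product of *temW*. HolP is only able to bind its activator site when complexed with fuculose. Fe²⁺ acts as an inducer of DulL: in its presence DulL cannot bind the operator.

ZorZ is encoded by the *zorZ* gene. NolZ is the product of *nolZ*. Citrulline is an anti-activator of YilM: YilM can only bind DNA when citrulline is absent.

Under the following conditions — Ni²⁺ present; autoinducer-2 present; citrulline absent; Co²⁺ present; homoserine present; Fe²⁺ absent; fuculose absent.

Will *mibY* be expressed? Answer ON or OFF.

OFF

Ni²⁺ is present, so ElnR is active.
Homoserine is present, so PurS is active.
No repressor is bound and ElnR and PurS are active, so *zorZ* is transcribed.
So ZorZ is produced and active.
No repressor is bound and ZorZ is active, so *kulK* is transcribed.
So KulK is produced and active.
Co²⁺ is present, so PurG is inactive.
Required activator PurG is absent, so *qilL* is not transcribed.
So QilL is not produced.
Citrulline is absent, so YilM is active.
Fe²⁺ is absent, so DulL is active.
With repressor DulL bound, *nolF* is not transcribed.
So NolF is not produced.
With no repressor bound, *nolZ* is transcribed.
So NolZ is produced and active.
No repressor is bound and NolZ is active, so *temW* is transcribed.
So TemW is produced and active.
Autoinducer-2 is present, so HaxD is active.
Fuculose is absent, so HolP is inactive.
Activator HaxD is present, so *qilX* is transcribed.
So QilX is produced and active.
With repressor TemW bound, *mibY* is not transcribed.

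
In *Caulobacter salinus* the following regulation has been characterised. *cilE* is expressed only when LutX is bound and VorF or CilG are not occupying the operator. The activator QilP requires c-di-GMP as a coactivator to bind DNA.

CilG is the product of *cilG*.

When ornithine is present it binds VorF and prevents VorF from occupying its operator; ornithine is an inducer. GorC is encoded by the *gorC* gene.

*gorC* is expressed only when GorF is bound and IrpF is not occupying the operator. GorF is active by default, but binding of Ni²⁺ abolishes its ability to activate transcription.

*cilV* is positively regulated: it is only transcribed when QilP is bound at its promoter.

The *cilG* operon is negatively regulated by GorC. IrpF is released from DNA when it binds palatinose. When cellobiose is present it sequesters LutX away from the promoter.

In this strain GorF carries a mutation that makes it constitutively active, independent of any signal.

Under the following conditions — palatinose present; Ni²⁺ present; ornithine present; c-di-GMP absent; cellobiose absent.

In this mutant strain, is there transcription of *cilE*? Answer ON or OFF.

Ornithine is present, so VorF is inactive.
Cellobiose is absent, so LutX is active.
Palatinose is present, so IrpF is inactive.
GorF is constitutively active in this strain.
No repressor is bound and GorF is active, so *gorC* is transcribed.
So GorC is produced and active.
With repressor GorC bound, *cilG* is not transcribed.
So CilG is not produced.
No repressor is bound and LutX is active, so *cilE* is transcribed.

ON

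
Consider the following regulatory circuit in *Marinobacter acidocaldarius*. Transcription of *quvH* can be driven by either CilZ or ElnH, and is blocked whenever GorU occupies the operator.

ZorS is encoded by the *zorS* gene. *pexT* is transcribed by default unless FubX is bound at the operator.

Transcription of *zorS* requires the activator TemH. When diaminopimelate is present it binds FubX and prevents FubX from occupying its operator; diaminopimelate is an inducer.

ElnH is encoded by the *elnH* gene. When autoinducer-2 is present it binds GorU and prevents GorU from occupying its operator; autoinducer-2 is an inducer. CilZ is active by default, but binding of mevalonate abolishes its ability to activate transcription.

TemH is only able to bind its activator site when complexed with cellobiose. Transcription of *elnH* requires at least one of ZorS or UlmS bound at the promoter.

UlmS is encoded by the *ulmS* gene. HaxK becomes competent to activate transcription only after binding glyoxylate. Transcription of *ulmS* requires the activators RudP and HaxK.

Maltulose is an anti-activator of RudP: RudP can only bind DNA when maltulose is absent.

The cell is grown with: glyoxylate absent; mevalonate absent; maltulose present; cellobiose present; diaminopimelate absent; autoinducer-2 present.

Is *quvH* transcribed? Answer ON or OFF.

ON

Mevalonate is absent, so CilZ is active.
Autoinducer-2 is present, so GorU is inactive.
Cellobiose is present, so TemH is active.
No repressor is bound and TemH is active, so *zorS* is transcribed.
So ZorS is produced and active.
Maltulose is present, so RudP is inactive.
Glyoxylate is absent, so HaxK is inactive.
Required activator RudP is absent, so *ulmS* is not transcribed.
So UlmS is not produced.
Activator ZorS is present, so *elnH* is transcribed.
So ElnH is produced and active.
Activator CilZ is present, so *quvH* is transcribed.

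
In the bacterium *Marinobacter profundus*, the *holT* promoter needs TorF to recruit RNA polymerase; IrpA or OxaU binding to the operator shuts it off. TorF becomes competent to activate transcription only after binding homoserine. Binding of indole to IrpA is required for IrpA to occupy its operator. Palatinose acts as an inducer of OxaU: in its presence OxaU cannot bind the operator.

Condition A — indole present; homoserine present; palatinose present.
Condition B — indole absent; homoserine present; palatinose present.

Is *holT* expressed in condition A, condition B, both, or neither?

Condition A:
Indole is present, so IrpA is active.
Homoserine is present, so TorF is active.
Palatinose is present, so OxaU is inactive.
With repressor IrpA bound, *holT* is not transcribed.
→ *holT* is OFF in A.
Condition B:
Indole is absent, so IrpA is inactive.
Homoserine is present, so TorF is active.
Palatinose is present, so OxaU is inactive.
No repressor is bound and TorF is active, so *holT* is transcribed.
→ *holT* is ON in B.

B only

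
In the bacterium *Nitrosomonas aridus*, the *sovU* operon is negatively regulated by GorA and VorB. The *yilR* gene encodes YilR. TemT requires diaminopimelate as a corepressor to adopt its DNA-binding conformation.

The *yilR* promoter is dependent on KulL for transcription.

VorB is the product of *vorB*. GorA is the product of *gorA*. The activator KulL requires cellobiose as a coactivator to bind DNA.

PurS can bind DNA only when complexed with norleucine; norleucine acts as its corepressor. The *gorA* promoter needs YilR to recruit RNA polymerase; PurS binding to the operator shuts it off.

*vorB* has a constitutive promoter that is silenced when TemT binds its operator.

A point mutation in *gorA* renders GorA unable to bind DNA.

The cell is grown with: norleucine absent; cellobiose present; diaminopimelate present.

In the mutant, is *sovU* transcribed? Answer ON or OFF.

ON

GorA is non-functional in this strain, so it has no effect.
Diaminopimelate is present, so TemT is active.
With repressor TemT bound, *vorB* is not transcribed.
So VorB is not produced.
With no repressor bound, *sovU* is transcribed.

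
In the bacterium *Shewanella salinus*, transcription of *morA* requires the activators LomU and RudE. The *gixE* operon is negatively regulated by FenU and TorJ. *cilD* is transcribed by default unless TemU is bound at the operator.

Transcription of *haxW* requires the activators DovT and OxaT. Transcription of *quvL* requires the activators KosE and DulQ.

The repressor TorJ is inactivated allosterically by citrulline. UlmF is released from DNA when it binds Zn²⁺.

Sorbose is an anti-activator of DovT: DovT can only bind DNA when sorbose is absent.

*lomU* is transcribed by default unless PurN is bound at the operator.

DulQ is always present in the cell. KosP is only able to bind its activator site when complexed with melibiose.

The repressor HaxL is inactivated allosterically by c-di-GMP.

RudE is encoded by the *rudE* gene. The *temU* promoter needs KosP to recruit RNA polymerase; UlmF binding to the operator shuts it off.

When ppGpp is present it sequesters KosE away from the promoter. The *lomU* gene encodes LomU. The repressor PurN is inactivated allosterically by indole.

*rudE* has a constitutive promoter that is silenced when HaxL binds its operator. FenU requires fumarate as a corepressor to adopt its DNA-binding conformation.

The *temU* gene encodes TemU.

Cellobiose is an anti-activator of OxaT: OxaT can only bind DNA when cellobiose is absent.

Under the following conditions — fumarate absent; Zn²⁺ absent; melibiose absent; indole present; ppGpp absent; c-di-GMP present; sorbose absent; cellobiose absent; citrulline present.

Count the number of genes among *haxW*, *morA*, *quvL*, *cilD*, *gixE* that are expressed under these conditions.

Sorbose is absent, so DovT is active.
Cellobiose is absent, so OxaT is active.
No repressor is bound and DovT and OxaT are active, so *haxW* is transcribed.
→ *haxW* is ON.
Indole is present, so PurN is inactive.
With no repressor bound, *lomU* is transcribed.
So LomU is produced and active.
c-di-GMP is present, so HaxL is inactive.
With no repressor bound, *rudE* is transcribed.
So RudE is produced and active.
No repressor is bound and LomU and RudE are active, so *morA* is transcribed.
→ *morA* is ON.
ppGpp is absent, so KosE is active.
DulQ is produced constitutively and is active.
No repressor is bound and KosE and DulQ are active, so *quvL* is transcribed.
→ *quvL* is ON.
Zn²⁺ is absent, so UlmF is active.
Melibiose is absent, so KosP is inactive.
With repressor UlmF bound, *temU* is not transcribed.
So TemU is not produced.
With no repressor bound, *cilD* is transcribed.
→ *cilD* is ON.
Fumarate is absent, so FenU is inactive.
Citrulline is present, so TorJ is inactive.
With no repressor bound, *gixE* is transcribed.
→ *gixE* is ON.
5 of the 5 genes are transcribed.

5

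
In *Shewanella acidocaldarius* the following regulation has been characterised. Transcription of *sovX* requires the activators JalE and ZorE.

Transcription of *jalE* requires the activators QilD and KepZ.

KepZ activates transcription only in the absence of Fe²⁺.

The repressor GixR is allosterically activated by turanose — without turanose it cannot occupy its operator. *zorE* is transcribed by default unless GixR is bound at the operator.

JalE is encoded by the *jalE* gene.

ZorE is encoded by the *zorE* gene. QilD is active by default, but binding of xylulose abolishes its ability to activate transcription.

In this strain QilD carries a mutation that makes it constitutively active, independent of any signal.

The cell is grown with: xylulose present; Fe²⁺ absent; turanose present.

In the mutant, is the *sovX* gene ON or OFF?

QilD is constitutively active in this strain.
Fe²⁺ is absent, so KepZ is active.
No repressor is bound and QilD and KepZ are active, so *jalE* is transcribed.
So JalE is produced and active.
Turanose is present, so GixR is active.
With repressor GixR bound, *zorE* is not transcribed.
So ZorE is not produced.
Required activator ZorE is absent, so *sovX* is not transcribed.

OFF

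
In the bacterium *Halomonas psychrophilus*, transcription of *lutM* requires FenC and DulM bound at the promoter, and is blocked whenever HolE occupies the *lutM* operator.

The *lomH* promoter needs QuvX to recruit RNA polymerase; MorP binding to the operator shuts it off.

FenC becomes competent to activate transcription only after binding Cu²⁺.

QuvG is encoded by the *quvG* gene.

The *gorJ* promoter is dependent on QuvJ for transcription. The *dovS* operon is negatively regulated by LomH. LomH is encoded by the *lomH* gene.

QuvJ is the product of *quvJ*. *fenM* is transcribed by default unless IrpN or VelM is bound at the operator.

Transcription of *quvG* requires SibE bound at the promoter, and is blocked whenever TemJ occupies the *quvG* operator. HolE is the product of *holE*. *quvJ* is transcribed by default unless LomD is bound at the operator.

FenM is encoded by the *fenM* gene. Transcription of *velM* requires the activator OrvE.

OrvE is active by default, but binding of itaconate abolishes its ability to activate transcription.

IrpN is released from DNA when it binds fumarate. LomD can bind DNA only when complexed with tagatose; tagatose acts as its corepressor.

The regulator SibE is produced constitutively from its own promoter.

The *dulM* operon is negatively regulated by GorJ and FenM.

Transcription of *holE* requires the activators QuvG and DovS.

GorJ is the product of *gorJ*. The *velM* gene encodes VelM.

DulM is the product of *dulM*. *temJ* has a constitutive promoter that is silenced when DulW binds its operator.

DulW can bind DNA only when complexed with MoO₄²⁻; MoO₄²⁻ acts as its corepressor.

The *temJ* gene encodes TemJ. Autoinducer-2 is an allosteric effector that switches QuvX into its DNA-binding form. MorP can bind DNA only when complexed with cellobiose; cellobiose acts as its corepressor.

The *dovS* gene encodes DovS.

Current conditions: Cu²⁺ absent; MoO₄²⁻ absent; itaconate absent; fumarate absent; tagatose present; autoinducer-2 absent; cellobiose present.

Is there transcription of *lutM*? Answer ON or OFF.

Cu²⁺ is absent, so FenC is inactive.
Tagatose is present, so LomD is active.
With repressor LomD bound, *quvJ* is not transcribed.
So QuvJ is not produced.
Required activator QuvJ is absent, so *gorJ* is not transcribed.
So GorJ is not produced.
Fumarate is absent, so IrpN is active.
Itaconate is absent, so OrvE is active.
No repressor is bound and OrvE is active, so *velM* is transcribed.
So VelM is produced and active.
With repressor IrpN bound, *fenM* is not transcribed.
So FenM is not produced.
With no repressor bound, *dulM* is transcribed.
So DulM is produced and active.
MoO₄²⁻ is absent, so DulW is inactive.
With no repressor bound, *temJ* is transcribed.
So TemJ is produced and active.
SibE is produced constitutively and is active.
With repressor TemJ bound, *quvG* is not transcribed.
So QuvG is not produced.
Cellobiose is present, so MorP is active.
Autoinducer-2 is absent, so QuvX is inactive.
With repressor MorP bound, *lomH* is not transcribed.
So LomH is not produced.
With no repressor bound, *dovS* is transcribed.
So DovS is produced and active.
Required activator QuvG is absent, so *holE* is not transcribed.
So HolE is not produced.
Required activator FenC is absent, so *lutM* is not transcribed.

OFF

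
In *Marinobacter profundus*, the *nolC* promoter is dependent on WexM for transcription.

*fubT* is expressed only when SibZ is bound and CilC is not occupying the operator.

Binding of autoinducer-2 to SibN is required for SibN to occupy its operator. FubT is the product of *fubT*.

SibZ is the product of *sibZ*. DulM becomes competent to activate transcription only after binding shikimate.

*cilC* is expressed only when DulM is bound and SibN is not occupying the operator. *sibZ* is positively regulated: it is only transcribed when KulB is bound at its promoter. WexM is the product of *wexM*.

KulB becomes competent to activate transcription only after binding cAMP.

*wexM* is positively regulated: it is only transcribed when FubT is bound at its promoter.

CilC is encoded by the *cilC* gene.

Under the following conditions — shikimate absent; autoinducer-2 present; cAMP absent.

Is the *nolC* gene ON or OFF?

OFF

Shikimate is absent, so DulM is inactive.
Autoinducer-2 is present, so SibN is active.
With repressor SibN bound, *cilC* is not transcribed.
So CilC is not produced.
cAMP is absent, so KulB is inactive.
Required activator KulB is absent, so *sibZ* is not transcribed.
So SibZ is not produced.
Required activator SibZ is absent, so *fubT* is not transcribed.
So FubT is not produced.
Required activator FubT is absent, so *wexM* is not transcribed.
So WexM is not produced.
Required activator WexM is absent, so *nolC* is not transcribed.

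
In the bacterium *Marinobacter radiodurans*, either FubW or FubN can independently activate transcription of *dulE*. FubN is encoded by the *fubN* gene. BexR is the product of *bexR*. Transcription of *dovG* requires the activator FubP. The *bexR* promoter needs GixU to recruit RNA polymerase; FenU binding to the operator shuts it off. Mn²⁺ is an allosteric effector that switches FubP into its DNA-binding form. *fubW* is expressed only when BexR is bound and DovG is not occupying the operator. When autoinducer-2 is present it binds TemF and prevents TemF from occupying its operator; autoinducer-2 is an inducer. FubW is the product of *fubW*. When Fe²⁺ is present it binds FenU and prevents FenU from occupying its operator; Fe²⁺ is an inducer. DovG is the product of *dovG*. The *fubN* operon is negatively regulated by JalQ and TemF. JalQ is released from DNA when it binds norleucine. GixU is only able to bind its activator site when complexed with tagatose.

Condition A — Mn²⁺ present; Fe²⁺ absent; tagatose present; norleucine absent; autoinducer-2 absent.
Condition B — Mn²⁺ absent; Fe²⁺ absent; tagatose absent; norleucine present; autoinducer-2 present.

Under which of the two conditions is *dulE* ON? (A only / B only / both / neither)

Condition A:
Mn²⁺ is present, so FubP is active.
No repressor is bound and FubP is active, so *dovG* is transcribed.
So DovG is produced and active.
Fe²⁺ is absent, so FenU is active.
Tagatose is present, so GixU is active.
With repressor FenU bound, *bexR* is not transcribed.
So BexR is not produced.
With repressor DovG bound, *fubW* is not transcribed.
So FubW is not produced.
Norleucine is absent, so JalQ is active.
Autoinducer-2 is absent, so TemF is active.
With repressor JalQ bound, *fubN* is not transcribed.
So FubN is not produced.
No activator is available at the *dulE* promoter, so *dulE* is not transcribed.
→ *dulE* is OFF in A.
Condition B:
Mn²⁺ is absent, so FubP is inactive.
Required activator FubP is absent, so *dovG* is not transcribed.
So DovG is not produced.
Fe²⁺ is absent, so FenU is active.
Tagatose is absent, so GixU is inactive.
With repressor FenU bound, *bexR* is not transcribed.
So BexR is not produced.
Required activator BexR is absent, so *fubW* is not transcribed.
So FubW is not produced.
Norleucine is present, so JalQ is inactive.
Autoinducer-2 is present, so TemF is inactive.
With no repressor bound, *fubN* is transcribed.
So FubN is produced and active.
Activator FubN is present, so *dulE* is transcribed.
→ *dulE* is ON in B.

B only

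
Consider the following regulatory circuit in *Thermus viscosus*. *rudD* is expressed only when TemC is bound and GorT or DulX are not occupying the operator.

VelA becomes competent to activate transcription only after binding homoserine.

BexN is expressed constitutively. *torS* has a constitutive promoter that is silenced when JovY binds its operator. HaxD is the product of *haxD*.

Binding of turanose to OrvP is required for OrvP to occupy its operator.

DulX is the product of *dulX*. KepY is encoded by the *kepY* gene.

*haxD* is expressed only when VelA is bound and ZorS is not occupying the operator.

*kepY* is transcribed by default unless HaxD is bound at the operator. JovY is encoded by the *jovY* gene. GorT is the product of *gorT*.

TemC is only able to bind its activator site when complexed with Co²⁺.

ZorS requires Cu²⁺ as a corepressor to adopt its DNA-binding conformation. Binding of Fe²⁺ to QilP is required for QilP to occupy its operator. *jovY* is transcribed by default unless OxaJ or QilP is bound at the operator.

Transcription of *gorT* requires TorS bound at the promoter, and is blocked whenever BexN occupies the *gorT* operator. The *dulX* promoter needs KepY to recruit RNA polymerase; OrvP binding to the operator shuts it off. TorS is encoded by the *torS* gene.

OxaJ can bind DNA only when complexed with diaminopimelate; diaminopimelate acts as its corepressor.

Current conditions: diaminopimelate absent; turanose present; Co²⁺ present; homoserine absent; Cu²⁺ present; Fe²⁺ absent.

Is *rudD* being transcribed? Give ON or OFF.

Diaminopimelate is absent, so OxaJ is inactive.
Fe²⁺ is absent, so QilP is inactive.
With no repressor bound, *jovY* is transcribed.
So JovY is produced and active.
With repressor JovY bound, *torS* is not transcribed.
So TorS is not produced.
BexN is produced constitutively and is active.
With repressor BexN bound, *gorT* is not transcribed.
So GorT is not produced.
Turanose is present, so OrvP is active.
Homoserine is absent, so VelA is inactive.
Cu²⁺ is present, so ZorS is active.
With repressor ZorS bound, *haxD* is not transcribed.
So HaxD is not produced.
With no repressor bound, *kepY* is transcribed.
So KepY is produced and active.
With repressor OrvP bound, *dulX* is not transcribed.
So DulX is not produced.
Co²⁺ is present, so TemC is active.
No repressor is bound and TemC is active, so *rudD* is transcribed.

ON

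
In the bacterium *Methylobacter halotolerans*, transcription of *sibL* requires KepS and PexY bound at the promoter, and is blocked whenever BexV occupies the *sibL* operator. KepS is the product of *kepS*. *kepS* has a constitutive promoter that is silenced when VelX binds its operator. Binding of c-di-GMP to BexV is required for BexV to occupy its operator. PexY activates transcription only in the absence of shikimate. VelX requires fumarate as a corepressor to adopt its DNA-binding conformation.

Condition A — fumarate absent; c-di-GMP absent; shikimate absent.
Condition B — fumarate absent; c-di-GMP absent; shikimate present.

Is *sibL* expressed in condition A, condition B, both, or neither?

A only

Condition A:
Fumarate is absent, so VelX is inactive.
With no repressor bound, *kepS* is transcribed.
So KepS is produced and active.
c-di-GMP is absent, so BexV is inactive.
Shikimate is absent, so PexY is active.
No repressor is bound and KepS and PexY are active, so *sibL* is transcribed.
→ *sibL* is ON in A.
Condition B:
Fumarate is absent, so VelX is inactive.
With no repressor bound, *kepS* is transcribed.
So KepS is produced and active.
c-di-GMP is absent, so BexV is inactive.
Shikimate is present, so PexY is inactive.
Required activator PexY is absent, so *sibL* is not transcribed.
→ *sibL* is OFF in B.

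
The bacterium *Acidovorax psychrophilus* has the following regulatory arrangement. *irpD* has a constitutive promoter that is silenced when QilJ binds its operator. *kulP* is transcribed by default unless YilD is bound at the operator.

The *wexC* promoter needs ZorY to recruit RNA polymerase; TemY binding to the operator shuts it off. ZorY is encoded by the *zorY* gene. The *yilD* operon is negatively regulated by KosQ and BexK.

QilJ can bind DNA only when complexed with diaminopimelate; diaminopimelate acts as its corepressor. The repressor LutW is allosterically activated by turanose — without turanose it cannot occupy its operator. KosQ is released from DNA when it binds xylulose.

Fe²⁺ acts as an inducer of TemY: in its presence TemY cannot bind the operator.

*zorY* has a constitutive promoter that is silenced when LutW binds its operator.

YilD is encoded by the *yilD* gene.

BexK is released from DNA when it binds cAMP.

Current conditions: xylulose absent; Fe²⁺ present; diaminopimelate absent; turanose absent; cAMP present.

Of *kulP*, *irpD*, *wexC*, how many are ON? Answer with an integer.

3

Xylulose is absent, so KosQ is active.
cAMP is present, so BexK is inactive.
With repressor KosQ bound, *yilD* is not transcribed.
So YilD is not produced.
With no repressor bound, *kulP* is transcribed.
→ *kulP* is ON.
Diaminopimelate is absent, so QilJ is inactive.
With no repressor bound, *irpD* is transcribed.
→ *irpD* is ON.
Fe²⁺ is present, so TemY is inactive.
Turanose is absent, so LutW is inactive.
With no repressor bound, *zorY* is transcribed.
So ZorY is produced and active.
No repressor is bound and ZorY is active, so *wexC* is transcribed.
→ *wexC* is ON.
3 of the 3 genes are transcribed.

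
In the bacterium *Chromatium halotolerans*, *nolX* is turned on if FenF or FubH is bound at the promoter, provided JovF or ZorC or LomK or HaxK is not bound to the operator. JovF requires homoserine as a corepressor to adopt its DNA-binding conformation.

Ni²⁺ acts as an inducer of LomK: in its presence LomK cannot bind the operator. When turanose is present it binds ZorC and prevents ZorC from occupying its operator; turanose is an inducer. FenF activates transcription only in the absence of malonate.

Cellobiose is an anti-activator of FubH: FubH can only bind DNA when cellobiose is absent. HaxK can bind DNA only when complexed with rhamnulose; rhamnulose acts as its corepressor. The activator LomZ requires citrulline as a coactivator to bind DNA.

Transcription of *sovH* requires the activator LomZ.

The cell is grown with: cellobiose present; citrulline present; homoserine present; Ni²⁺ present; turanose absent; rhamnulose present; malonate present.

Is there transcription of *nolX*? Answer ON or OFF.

OFF

Homoserine is present, so JovF is active.
Turanose is absent, so ZorC is active.
Ni²⁺ is present, so LomK is inactive.
Rhamnulose is present, so HaxK is active.
Malonate is present, so FenF is inactive.
Cellobiose is present, so FubH is inactive.
With repressor JovF bound, *nolX* is not transcribed.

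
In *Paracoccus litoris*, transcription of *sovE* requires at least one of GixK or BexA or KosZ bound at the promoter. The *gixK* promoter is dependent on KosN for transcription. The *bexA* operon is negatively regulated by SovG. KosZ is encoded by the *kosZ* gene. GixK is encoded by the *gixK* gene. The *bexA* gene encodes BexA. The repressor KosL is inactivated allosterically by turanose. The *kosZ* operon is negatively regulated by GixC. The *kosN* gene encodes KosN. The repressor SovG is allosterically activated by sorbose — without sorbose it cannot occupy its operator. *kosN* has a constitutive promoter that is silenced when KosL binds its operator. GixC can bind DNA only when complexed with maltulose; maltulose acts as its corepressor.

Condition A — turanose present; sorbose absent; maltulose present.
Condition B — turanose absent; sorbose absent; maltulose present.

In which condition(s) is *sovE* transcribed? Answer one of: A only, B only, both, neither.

Condition A:
Turanose is present, so KosL is inactive.
With no repressor bound, *kosN* is transcribed.
So KosN is produced and active.
No repressor is bound and KosN is active, so *gixK* is transcribed.
So GixK is produced and active.
Sorbose is absent, so SovG is inactive.
With no repressor bound, *bexA* is transcribed.
So BexA is produced and active.
Maltulose is present, so GixC is active.
With repressor GixC bound, *kosZ* is not transcribed.
So KosZ is not produced.
Activator GixK is present, so *sovE* is transcribed.
→ *sovE* is ON in A.
Condition B:
Turanose is absent, so KosL is active.
With repressor KosL bound, *kosN* is not transcribed.
So KosN is not produced.
Required activator KosN is absent, so *gixK* is not transcribed.
So GixK is not produced.
Sorbose is absent, so SovG is inactive.
With no repressor bound, *bexA* is transcribed.
So BexA is produced and active.
Maltulose is present, so GixC is active.
With repressor GixC bound, *kosZ* is not transcribed.
So KosZ is not produced.
Activator BexA is present, so *sovE* is transcribed.
→ *sovE* is ON in B.

both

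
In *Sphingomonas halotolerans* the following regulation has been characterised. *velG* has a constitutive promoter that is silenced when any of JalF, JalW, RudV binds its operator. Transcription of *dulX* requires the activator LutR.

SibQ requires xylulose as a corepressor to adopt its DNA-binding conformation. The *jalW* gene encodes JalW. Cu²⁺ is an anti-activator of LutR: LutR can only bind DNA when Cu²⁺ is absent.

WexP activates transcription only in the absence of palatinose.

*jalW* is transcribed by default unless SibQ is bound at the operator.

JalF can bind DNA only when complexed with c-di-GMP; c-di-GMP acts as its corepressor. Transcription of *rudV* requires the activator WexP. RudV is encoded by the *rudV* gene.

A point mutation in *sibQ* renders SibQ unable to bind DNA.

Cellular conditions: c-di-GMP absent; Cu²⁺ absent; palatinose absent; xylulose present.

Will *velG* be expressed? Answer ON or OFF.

OFF

c-di-GMP is absent, so JalF is inactive.
SibQ is non-functional in this strain, so it has no effect.
With no repressor bound, *jalW* is transcribed.
So JalW is produced and active.
Palatinose is absent, so WexP is active.
No repressor is bound and WexP is active, so *rudV* is transcribed.
So RudV is produced and active.
With repressor JalW bound, *velG* is not transcribed.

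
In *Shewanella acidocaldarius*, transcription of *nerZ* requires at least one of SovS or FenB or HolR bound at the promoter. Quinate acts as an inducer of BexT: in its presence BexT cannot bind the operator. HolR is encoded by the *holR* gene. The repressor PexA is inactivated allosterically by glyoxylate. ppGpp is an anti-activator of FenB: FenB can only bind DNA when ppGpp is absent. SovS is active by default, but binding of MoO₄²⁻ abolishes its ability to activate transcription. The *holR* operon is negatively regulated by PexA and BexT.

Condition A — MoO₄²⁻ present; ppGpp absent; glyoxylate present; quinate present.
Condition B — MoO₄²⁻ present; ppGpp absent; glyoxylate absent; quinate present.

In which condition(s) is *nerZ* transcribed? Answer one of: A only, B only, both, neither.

both

Condition A:
MoO₄²⁻ is present, so SovS is inactive.
ppGpp is absent, so FenB is active.
Glyoxylate is present, so PexA is inactive.
Quinate is present, so BexT is inactive.
With no repressor bound, *holR* is transcribed.
So HolR is produced and active.
Activator FenB is present, so *nerZ* is transcribed.
→ *nerZ* is ON in A.
Condition B:
MoO₄²⁻ is present, so SovS is inactive.
ppGpp is absent, so FenB is active.
Glyoxylate is absent, so PexA is active.
Quinate is present, so BexT is inactive.
With repressor PexA bound, *holR* is not transcribed.
So HolR is not produced.
Activator FenB is present, so *nerZ* is transcribed.
→ *nerZ* is ON in B.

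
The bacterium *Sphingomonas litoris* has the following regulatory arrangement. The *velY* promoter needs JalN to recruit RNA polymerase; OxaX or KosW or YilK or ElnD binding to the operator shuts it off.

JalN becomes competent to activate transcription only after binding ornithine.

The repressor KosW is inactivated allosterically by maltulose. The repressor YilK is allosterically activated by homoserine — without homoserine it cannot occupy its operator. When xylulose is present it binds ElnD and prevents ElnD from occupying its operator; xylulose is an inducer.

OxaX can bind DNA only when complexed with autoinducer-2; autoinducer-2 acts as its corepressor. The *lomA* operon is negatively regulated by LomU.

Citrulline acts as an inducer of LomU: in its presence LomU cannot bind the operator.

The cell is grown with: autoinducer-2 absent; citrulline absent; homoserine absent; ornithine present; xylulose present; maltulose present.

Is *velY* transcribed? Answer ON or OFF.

Autoinducer-2 is absent, so OxaX is inactive.
Maltulose is present, so KosW is inactive.
Homoserine is absent, so YilK is inactive.
Ornithine is present, so JalN is active.
Xylulose is present, so ElnD is inactive.
No repressor is bound and JalN is active, so *velY* is transcribed.

ON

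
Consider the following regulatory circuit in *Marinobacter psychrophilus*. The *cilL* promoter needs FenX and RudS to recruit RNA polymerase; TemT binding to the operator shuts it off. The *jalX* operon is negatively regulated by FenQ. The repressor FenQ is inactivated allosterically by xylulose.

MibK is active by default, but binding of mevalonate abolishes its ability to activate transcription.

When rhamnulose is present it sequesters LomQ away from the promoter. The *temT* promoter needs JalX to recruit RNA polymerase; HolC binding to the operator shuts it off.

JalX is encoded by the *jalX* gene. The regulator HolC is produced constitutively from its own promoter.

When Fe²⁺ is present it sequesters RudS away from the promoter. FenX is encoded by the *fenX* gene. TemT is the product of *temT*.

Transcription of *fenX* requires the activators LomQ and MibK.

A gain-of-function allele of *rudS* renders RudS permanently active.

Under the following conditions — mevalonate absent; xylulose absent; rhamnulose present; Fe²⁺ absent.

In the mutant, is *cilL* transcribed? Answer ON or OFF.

HolC is produced constitutively and is active.
Xylulose is absent, so FenQ is active.
With repressor FenQ bound, *jalX* is not transcribed.
So JalX is not produced.
With repressor HolC bound, *temT* is not transcribed.
So TemT is not produced.
Rhamnulose is present, so LomQ is inactive.
Mevalonate is absent, so MibK is active.
Required activator LomQ is absent, so *fenX* is not transcribed.
So FenX is not produced.
RudS is constitutively active in this strain.
Required activator FenX is absent, so *cilL* is not transcribed.

OFF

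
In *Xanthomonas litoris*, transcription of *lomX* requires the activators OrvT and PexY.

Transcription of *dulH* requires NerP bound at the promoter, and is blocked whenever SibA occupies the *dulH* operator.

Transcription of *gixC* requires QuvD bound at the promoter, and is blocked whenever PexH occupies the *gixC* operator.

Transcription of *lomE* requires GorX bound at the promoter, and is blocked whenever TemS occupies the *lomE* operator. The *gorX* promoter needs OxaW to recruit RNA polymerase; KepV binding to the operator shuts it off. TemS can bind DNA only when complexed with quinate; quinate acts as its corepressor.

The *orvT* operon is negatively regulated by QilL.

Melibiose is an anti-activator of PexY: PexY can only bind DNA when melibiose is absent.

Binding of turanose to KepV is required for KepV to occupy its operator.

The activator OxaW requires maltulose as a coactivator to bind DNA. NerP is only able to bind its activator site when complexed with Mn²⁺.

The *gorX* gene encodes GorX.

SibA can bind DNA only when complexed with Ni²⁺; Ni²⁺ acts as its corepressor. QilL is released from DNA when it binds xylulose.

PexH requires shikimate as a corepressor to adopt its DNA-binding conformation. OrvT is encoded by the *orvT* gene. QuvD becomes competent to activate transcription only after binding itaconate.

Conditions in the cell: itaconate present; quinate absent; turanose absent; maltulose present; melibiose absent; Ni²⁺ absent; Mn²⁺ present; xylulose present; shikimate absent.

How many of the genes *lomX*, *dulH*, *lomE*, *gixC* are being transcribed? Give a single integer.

Xylulose is present, so QilL is inactive.
With no repressor bound, *orvT* is transcribed.
So OrvT is produced and active.
Melibiose is absent, so PexY is active.
No repressor is bound and OrvT and PexY are active, so *lomX* is transcribed.
→ *lomX* is ON.
Mn²⁺ is present, so NerP is active.
Ni²⁺ is absent, so SibA is inactive.
No repressor is bound and NerP is active, so *dulH* is transcribed.
→ *dulH* is ON.
Maltulose is present, so OxaW is active.
Turanose is absent, so KepV is inactive.
No repressor is bound and OxaW is active, so *gorX* is transcribed.
So GorX is produced and active.
Quinate is absent, so TemS is inactive.
No repressor is bound and GorX is active, so *lomE* is transcribed.
→ *lomE* is ON.
Shikimate is absent, so PexH is inactive.
Itaconate is present, so QuvD is active.
No repressor is bound and QuvD is active, so *gixC* is transcribed.
→ *gixC* is ON.
4 of the 4 genes are transcribed.

4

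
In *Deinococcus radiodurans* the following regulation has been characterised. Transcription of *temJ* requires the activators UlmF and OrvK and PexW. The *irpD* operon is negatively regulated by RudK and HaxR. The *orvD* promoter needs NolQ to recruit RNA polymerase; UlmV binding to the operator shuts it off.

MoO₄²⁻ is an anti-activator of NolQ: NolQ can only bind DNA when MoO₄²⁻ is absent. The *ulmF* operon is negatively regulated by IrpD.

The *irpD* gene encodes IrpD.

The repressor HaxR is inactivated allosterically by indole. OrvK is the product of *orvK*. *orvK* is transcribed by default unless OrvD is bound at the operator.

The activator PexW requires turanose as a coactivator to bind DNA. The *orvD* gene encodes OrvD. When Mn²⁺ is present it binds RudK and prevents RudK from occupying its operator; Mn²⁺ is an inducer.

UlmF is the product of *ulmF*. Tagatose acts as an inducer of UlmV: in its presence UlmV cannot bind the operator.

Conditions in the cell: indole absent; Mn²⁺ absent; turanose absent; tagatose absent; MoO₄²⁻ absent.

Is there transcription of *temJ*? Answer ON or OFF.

Mn²⁺ is absent, so RudK is active.
Indole is absent, so HaxR is active.
With repressor RudK bound, *irpD* is not transcribed.
So IrpD is not produced.
With no repressor bound, *ulmF* is transcribed.
So UlmF is produced and active.
MoO₄²⁻ is absent, so NolQ is active.
Tagatose is absent, so UlmV is active.
With repressor UlmV bound, *orvD* is not transcribed.
So OrvD is not produced.
With no repressor bound, *orvK* is transcribed.
So OrvK is produced and active.
Turanose is absent, so PexW is inactive.
Required activator PexW is absent, so *temJ* is not transcribed.

OFF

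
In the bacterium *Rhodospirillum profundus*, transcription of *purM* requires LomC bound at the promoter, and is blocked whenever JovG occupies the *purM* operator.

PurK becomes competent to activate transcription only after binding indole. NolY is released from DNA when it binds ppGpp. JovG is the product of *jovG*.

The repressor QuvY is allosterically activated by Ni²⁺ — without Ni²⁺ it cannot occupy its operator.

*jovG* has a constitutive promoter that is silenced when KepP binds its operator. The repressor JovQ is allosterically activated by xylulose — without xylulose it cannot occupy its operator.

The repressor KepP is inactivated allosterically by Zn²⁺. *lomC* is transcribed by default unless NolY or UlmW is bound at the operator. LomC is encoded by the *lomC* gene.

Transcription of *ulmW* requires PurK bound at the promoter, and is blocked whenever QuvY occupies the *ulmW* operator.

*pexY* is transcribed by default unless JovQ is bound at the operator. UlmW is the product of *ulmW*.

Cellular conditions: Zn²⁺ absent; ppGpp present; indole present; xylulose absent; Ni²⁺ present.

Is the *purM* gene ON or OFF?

ppGpp is present, so NolY is inactive.
Ni²⁺ is present, so QuvY is active.
Indole is present, so PurK is active.
With repressor QuvY bound, *ulmW* is not transcribed.
So UlmW is not produced.
With no repressor bound, *lomC* is transcribed.
So LomC is produced and active.
Zn²⁺ is absent, so KepP is active.
With repressor KepP bound, *jovG* is not transcribed.
So JovG is not produced.
No repressor is bound and LomC is active, so *purM* is transcribed.

ON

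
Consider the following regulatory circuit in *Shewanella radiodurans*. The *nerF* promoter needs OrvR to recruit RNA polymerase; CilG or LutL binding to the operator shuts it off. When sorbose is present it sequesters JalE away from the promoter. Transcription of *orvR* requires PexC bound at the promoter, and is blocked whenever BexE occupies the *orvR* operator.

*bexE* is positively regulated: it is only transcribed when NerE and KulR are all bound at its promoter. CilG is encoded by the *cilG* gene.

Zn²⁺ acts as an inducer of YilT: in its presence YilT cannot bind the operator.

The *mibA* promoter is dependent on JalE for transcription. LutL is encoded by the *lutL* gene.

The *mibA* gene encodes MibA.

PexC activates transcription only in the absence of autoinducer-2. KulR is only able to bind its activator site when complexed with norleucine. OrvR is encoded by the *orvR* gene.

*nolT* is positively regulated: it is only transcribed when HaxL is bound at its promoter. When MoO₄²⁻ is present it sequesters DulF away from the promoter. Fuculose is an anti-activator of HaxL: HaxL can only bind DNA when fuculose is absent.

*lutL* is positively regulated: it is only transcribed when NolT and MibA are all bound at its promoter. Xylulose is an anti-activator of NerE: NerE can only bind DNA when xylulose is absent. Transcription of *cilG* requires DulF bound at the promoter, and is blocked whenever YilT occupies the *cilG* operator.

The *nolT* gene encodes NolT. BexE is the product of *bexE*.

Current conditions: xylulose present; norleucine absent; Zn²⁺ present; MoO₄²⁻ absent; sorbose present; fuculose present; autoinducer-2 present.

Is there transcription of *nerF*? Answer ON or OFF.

MoO₄²⁻ is absent, so DulF is active.
Zn²⁺ is present, so YilT is inactive.
No repressor is bound and DulF is active, so *cilG* is transcribed.
So CilG is produced and active.
Xylulose is present, so NerE is inactive.
Norleucine is absent, so KulR is inactive.
Required activator NerE is absent, so *bexE* is not transcribed.
So BexE is not produced.
Autoinducer-2 is present, so PexC is inactive.
Required activator PexC is absent, so *orvR* is not transcribed.
So OrvR is not produced.
Fuculose is present, so HaxL is inactive.
Required activator HaxL is absent, so *nolT* is not transcribed.
So NolT is not produced.
Sorbose is present, so JalE is inactive.
Required activator JalE is absent, so *mibA* is not transcribed.
So MibA is not produced.
Required activator NolT is absent, so *lutL* is not transcribed.
So LutL is not produced.
With repressor CilG bound, *nerF* is not transcribed.

OFF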